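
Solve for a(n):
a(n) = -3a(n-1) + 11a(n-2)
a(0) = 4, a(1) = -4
Characteristic equation: x² + 3x - 11 = 0.
Discriminant Δ = (-3)² + 4·(11) = 53.
Roots r₁,₂ = (-3 ± √53)/2, so r₁ = - \frac{3}{2} + \frac{\sqrt{53}}{2}, r₂ = - \frac{\sqrt{53}}{2} - \frac{3}{2}.
General solution: a(n) = A·r₁^n + B·r₂^n.
From the initial conditions, A + B = 4 and r₁A + r₂B = -4.
Since r₁ - r₂ = √53: A = (-4 - (4)r₂)/√53 = \frac{2 \sqrt{53}}{53} + 2, and B = 4 - A = 2 - \frac{2 \sqrt{53}}{53}.
So a(n) = \left(\frac{2 \sqrt{53}}{53} + 2\right)\left(- \frac{3}{2} + \frac{\sqrt{53}}{2}\right)^n + \left(2 - \frac{2 \sqrt{53}}{53}\right)\left(- \frac{\sqrt{53}}{2} - \frac{3}{2}\right)^n.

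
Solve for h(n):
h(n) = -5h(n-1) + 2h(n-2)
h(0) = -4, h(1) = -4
Characteristic equation: x² + 5x - 2 = 0.
Discriminant Δ = (-5)² + 4·(2) = 33.
Roots r₁,₂ = (-5 ± √33)/2, so r₁ = - \frac{5}{2} + \frac{\sqrt{33}}{2}, r₂ = - \frac{\sqrt{33}}{2} - \frac{5}{2}.
General solution: h(n) = A·r₁^n + B·r₂^n.
From the initial conditions, A + B = -4 and r₁A + r₂B = -4.
Since r₁ - r₂ = √33: A = (-4 - (-4)r₂)/√33 = - \frac{14 \sqrt{33}}{33} - 2, and B = -4 - A = -2 + \frac{14 \sqrt{33}}{33}.
So h(n) = \left(- \frac{14 \sqrt{33}}{33} - 2\right)\left(- \frac{5}{2} + \frac{\sqrt{33}}{2}\right)^n + \left(-2 + \frac{14 \sqrt{33}}{33}\right)\left(- \frac{\sqrt{33}}{2} - \frac{5}{2}\right)^n.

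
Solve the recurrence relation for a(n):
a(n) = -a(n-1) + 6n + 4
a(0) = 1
First-order linear with linear forcing.
Homogeneous solution: a_h(n) = A·(-1)^n.
Try particular a_p(n) = pn + q. Substituting:
  pn + q = -(p(n-1) + q) + 6n + 4.
Matching the n-coefficient: p = -p + 6 ⇒ p = 3.
Matching constants: q = p - q + 4 ⇒ q = \frac{7}{2}.
General: a(n) = A·(-1)^n + 3 n + \frac{7}{2}.
Apply a(0) = 1: A + \frac{7}{2} = 1 ⇒ A = - \frac{5}{2}.
So a(n) = - \frac{5 \left(-1\right)^{n}}{2} + 3 n + \frac{7}{2}.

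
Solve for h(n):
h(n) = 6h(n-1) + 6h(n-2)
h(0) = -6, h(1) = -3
Characteristic equation: x² - 6x - 6 = 0.
Discriminant Δ = (6)² + 4·(6) = 60.
Roots r₁,₂ = (6 ± √60)/2, so r₁ = 3 + \sqrt{15}, r₂ = 3 - \sqrt{15}.
General solution: h(n) = A·r₁^n + B·r₂^n.
From the initial conditions, A + B = -6 and r₁A + r₂B = -3.
Since r₁ - r₂ = √60: A = (-3 - (-6)r₂)/√60 = -3 + \frac{\sqrt{15}}{2}, and B = -6 - A = -3 - \frac{\sqrt{15}}{2}.
So h(n) = \left(-3 + \frac{\sqrt{15}}{2}\right)\left(3 + \sqrt{15}\right)^n + \left(-3 - \frac{\sqrt{15}}{2}\right)\left(3 - \sqrt{15}\right)^n.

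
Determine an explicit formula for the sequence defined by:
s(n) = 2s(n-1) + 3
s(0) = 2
First-order linear non-homogeneous.
Homogeneous solution: s_h(n) = A·(2)^n.
Try constant particular solution s_p = K: K = 2K + 3 ⇒ K = -3.
General: s(n) = A·(2)^n - 3.
Apply s(0) = 2: A - 3 = 2 ⇒ A = 5.
So s(n) = 5 \cdot 2^{n} - 3.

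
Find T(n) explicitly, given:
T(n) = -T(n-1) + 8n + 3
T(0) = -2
First-order linear with linear forcing.
Homogeneous solution: T_h(n) = A·(-1)^n.
Try particular T_p(n) = pn + q. Substituting:
  pn + q = -(p(n-1) + q) + 8n + 3.
Matching the n-coefficient: p = -p + 8 ⇒ p = 4.
Matching constants: q = p - q + 3 ⇒ q = \frac{7}{2}.
General: T(n) = A·(-1)^n + 4 n + \frac{7}{2}.
Apply T(0) = -2: A + \frac{7}{2} = -2 ⇒ A = - \frac{11}{2}.
So T(n) = - \frac{11 \left(-1\right)^{n}}{2} + 4 n + \frac{7}{2}.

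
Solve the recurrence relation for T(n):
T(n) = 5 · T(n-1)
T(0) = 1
Pure geometric recurrence with ratio 5.
By induction T(n) = T(0) · (5)^n = 5^{n}.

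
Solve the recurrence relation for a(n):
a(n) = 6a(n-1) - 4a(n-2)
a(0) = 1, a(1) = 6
Characteristic equation: x² - 6x + 4 = 0.
Discriminant Δ = (6)² + 4·(-4) = 20.
Roots r₁,₂ = (6 ± √20)/2, so r₁ = \sqrt{5} + 3, r₂ = 3 - \sqrt{5}.
General solution: a(n) = A·r₁^n + B·r₂^n.
From the initial conditions, A + B = 1 and r₁A + r₂B = 6.
Since r₁ - r₂ = √20: A = (6 - (1)r₂)/√20 = \frac{1}{2} + \frac{3 \sqrt{5}}{10}, and B = 1 - A = \frac{1}{2} - \frac{3 \sqrt{5}}{10}.
So a(n) = \left(\frac{1}{2} + \frac{3 \sqrt{5}}{10}\right)\left(\sqrt{5} + 3\right)^n + \left(\frac{1}{2} - \frac{3 \sqrt{5}}{10}\right)\left(3 - \sqrt{5}\right)^n.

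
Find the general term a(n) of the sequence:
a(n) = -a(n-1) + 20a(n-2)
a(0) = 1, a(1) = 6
Characteristic equation: x² + x - 20 = 0, which factors as (x - (-5))(x - (4)) = 0.
Roots r₁ = -5, r₂ = 4 (distinct).
General solution: a(n) = A·(-5)^n + B·(4)^n.
From a(0) = 1: A + B = 1.
From a(1) = 6: -5A + 4B = 6.
Solving: A = - \frac{2}{9}, B = \frac{11}{9}.
So a(n) = - \frac{2 \left(-5\right)^{n}}{9} + \frac{11 \cdot 4^{n}}{9}.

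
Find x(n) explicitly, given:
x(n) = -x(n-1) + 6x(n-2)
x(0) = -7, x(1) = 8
Characteristic equation: x² + x - 6 = 0, which factors as (x - (2))(x - (-3)) = 0.
Roots r₁ = 2, r₂ = -3 (distinct).
General solution: x(n) = A·(2)^n + B·(-3)^n.
From x(0) = -7: A + B = -7.
From x(1) = 8: 2A - 3B = 8.
Solving: A = - \frac{13}{5}, B = - \frac{22}{5}.
So x(n) = - \frac{22 \left(-3\right)^{n}}{5} - \frac{13 \cdot 2^{n}}{5}.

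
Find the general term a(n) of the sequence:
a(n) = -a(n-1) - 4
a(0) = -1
First-order linear non-homogeneous.
Homogeneous solution: a_h(n) = A·(-1)^n.
Try constant particular solution a_p = K: K = -K - 4 ⇒ K = -2.
General: a(n) = A·(-1)^n - 2.
Apply a(0) = -1: A - 2 = -1 ⇒ A = 1.
So a(n) = \left(-1\right)^{n} - 2.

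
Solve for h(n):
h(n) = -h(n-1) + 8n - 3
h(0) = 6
First-order linear with linear forcing.
Homogeneous solution: h_h(n) = A·(-1)^n.
Try particular h_p(n) = pn + q. Substituting:
  pn + q = -(p(n-1) + q) + 8n - 3.
Matching the n-coefficient: p = -p + 8 ⇒ p = 4.
Matching constants: q = p - q - 3 ⇒ q = \frac{1}{2}.
General: h(n) = A·(-1)^n + 4 n + \frac{1}{2}.
Apply h(0) = 6: A + \frac{1}{2} = 6 ⇒ A = \frac{11}{2}.
So h(n) = \frac{11 \left(-1\right)^{n}}{2} + 4 n + \frac{1}{2}.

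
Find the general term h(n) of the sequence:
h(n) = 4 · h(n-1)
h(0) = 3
Pure geometric recurrence with ratio 4.
By induction h(n) = h(0) · (4)^n = 3 \cdot 4^{n}.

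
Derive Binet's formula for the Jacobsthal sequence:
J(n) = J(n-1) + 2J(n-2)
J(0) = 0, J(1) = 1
This is the Jacobsthal sequence.
Characteristic equation: x² - x - 2 = 0; roots r₁ = 2, r₂ = -1.
General: J(n) = A·r₁^n + B·r₂^n. Solving with J(0)=0, J(1)=1 gives A = \frac{1}{3}, B = - \frac{1}{3}.
So J(n) = - \frac{\left(-1\right)^{n}}{3} + \frac{2^{n}}{3}.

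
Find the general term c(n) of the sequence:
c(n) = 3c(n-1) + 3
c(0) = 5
First-order linear non-homogeneous.
Homogeneous solution: c_h(n) = A·(3)^n.
Try constant particular solution c_p = K: K = 3K + 3 ⇒ K = - \frac{3}{2}.
General: c(n) = A·(3)^n - \frac{3}{2}.
Apply c(0) = 5: A - \frac{3}{2} = 5 ⇒ A = \frac{13}{2}.
So c(n) = \frac{13 \cdot 3^{n}}{2} - \frac{3}{2}.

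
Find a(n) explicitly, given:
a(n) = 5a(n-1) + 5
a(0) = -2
First-order linear non-homogeneous.
Homogeneous solution: a_h(n) = A·(5)^n.
Try constant particular solution a_p = K: K = 5K + 5 ⇒ K = - \frac{5}{4}.
General: a(n) = A·(5)^n - \frac{5}{4}.
Apply a(0) = -2: A - \frac{5}{4} = -2 ⇒ A = - \frac{3}{4}.
So a(n) = - \frac{3 \cdot 5^{n}}{4} - \frac{5}{4}.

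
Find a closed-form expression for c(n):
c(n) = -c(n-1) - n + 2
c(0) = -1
First-order linear with linear forcing.
Homogeneous solution: c_h(n) = A·(-1)^n.
Try particular c_p(n) = pn + q. Substituting:
  pn + q = -(p(n-1) + q) - n + 2.
Matching the n-coefficient: p = -p - 1 ⇒ p = - \frac{1}{2}.
Matching constants: q = p - q + 2 ⇒ q = \frac{3}{4}.
General: c(n) = A·(-1)^n - \frac{n}{2} + \frac{3}{4}.
Apply c(0) = -1: A + \frac{3}{4} = -1 ⇒ A = - \frac{7}{4}.
So c(n) = - \frac{7 \left(-1\right)^{n}}{4} - \frac{n}{2} + \frac{3}{4}.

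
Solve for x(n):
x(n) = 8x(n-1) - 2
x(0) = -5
First-order linear non-homogeneous.
Homogeneous solution: x_h(n) = A·(8)^n.
Try constant particular solution x_p = K: K = 8K - 2 ⇒ K = \frac{2}{7}.
General: x(n) = A·(8)^n + \frac{2}{7}.
Apply x(0) = -5: A + \frac{2}{7} = -5 ⇒ A = - \frac{37}{7}.
So x(n) = \frac{2}{7} - \frac{37 \cdot 8^{n}}{7}.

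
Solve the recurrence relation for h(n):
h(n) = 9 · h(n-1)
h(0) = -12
Pure geometric recurrence with ratio 9.
By induction h(n) = h(0) · (9)^n = - 12 \cdot 9^{n}.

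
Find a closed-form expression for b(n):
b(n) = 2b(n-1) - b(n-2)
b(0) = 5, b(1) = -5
Characteristic equation: x² - 2x + 1 = 0, which is (x - (1))².
Repeated root r = 1.
General solution: b(n) = (A + Bn)·(1)^n.
From b(0) = 5: A = 5.
From b(1) = -5: (A + B)·(1) = -5 ⇒ B = -10.
So b(n) = \left(5 - 10 n\right) \cdot (1)^n.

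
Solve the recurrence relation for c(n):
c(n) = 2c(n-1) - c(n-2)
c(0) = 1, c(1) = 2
Characteristic equation: x² - 2x + 1 = 0, which is (x - (1))².
Repeated root r = 1.
General solution: c(n) = (A + Bn)·(1)^n.
From c(0) = 1: A = 1.
From c(1) = 2: (A + B)·(1) = 2 ⇒ B = 1.
So c(n) = \left(n + 1\right) \cdot (1)^n.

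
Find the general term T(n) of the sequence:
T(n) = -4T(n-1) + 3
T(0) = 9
First-order linear non-homogeneous.
Homogeneous solution: T_h(n) = A·(-4)^n.
Try constant particular solution T_p = K: K = -4K + 3 ⇒ K = \frac{3}{5}.
General: T(n) = A·(-4)^n + \frac{3}{5}.
Apply T(0) = 9: A + \frac{3}{5} = 9 ⇒ A = \frac{42}{5}.
So T(n) = \frac{42 \left(-4\right)^{n}}{5} + \frac{3}{5}.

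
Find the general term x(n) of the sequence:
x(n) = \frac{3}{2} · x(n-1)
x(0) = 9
Pure geometric recurrence with ratio \frac{3}{2}.
By induction x(n) = x(0) · (\frac{3}{2})^n = 9 \left(\frac{3}{2}\right)^{n}.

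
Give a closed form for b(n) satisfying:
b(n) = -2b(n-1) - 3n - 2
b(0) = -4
First-order linear with linear forcing.
Homogeneous solution: b_h(n) = A·(-2)^n.
Try particular b_p(n) = pn + q. Substituting:
  pn + q = -2(p(n-1) + q) - 3n - 2.
Matching the n-coefficient: p = -2p - 3 ⇒ p = -1.
Matching constants: q = 2p - 2q - 2 ⇒ q = - \frac{4}{3}.
General: b(n) = A·(-2)^n - n - \frac{4}{3}.
Apply b(0) = -4: A - \frac{4}{3} = -4 ⇒ A = - \frac{8}{3}.
So b(n) = - \frac{8 \left(-2\right)^{n}}{3} - n - \frac{4}{3}.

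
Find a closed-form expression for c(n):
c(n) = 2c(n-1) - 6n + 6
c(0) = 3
First-order linear with linear forcing.
Homogeneous solution: c_h(n) = A·(2)^n.
Try particular c_p(n) = pn + q. Substituting:
  pn + q = 2(p(n-1) + q) - 6n + 6.
Matching the n-coefficient: p = 2p - 6 ⇒ p = 6.
Matching constants: q = -2p + 2q + 6 ⇒ q = 6.
General: c(n) = A·(2)^n + 6 n + 6.
Apply c(0) = 3: A + 6 = 3 ⇒ A = -3.
So c(n) = - 3 \cdot 2^{n} + 6 n + 6.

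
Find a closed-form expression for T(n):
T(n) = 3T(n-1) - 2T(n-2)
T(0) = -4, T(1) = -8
Characteristic equation: x² - 3x + 2 = 0, which factors as (x - (1))(x - (2)) = 0.
Roots r₁ = 1, r₂ = 2 (distinct).
General solution: T(n) = A·(1)^n + B·(2)^n.
From T(0) = -4: A + B = -4.
From T(1) = -8: A + 2B = -8.
Solving: A = 0, B = -4.
So T(n) = - 4 \cdot 2^{n}.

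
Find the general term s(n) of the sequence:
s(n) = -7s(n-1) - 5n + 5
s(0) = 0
First-order linear with linear forcing.
Homogeneous solution: s_h(n) = A·(-7)^n.
Try particular s_p(n) = pn + q. Substituting:
  pn + q = -7(p(n-1) + q) - 5n + 5.
Matching the n-coefficient: p = -7p - 5 ⇒ p = - \frac{5}{8}.
Matching constants: q = 7p - 7q + 5 ⇒ q = \frac{5}{64}.
General: s(n) = A·(-7)^n - \frac{5 n}{8} + \frac{5}{64}.
Apply s(0) = 0: A + \frac{5}{64} = 0 ⇒ A = - \frac{5}{64}.
So s(n) = - \frac{5 \left(-7\right)^{n}}{64} - \frac{5 n}{8} + \frac{5}{64}.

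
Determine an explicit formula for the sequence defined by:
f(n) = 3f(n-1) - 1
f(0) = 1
First-order linear non-homogeneous.
Homogeneous solution: f_h(n) = A·(3)^n.
Try constant particular solution f_p = K: K = 3K - 1 ⇒ K = \frac{1}{2}.
General: f(n) = A·(3)^n + \frac{1}{2}.
Apply f(0) = 1: A + \frac{1}{2} = 1 ⇒ A = \frac{1}{2}.
So f(n) = \frac{3^{n}}{2} + \frac{1}{2}.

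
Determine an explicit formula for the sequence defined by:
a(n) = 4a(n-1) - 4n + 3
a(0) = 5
First-order linear with linear forcing.
Homogeneous solution: a_h(n) = A·(4)^n.
Try particular a_p(n) = pn + q. Substituting:
  pn + q = 4(p(n-1) + q) - 4n + 3.
Matching the n-coefficient: p = 4p - 4 ⇒ p = \frac{4}{3}.
Matching constants: q = -4p + 4q + 3 ⇒ q = \frac{7}{9}.
General: a(n) = A·(4)^n + \frac{4 n}{3} + \frac{7}{9}.
Apply a(0) = 5: A + \frac{7}{9} = 5 ⇒ A = \frac{38}{9}.
So a(n) = \frac{38 \cdot 4^{n}}{9} + \frac{4 n}{3} + \frac{7}{9}.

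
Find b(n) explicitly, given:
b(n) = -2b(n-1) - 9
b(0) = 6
First-order linear non-homogeneous.
Homogeneous solution: b_h(n) = A·(-2)^n.
Try constant particular solution b_p = K: K = -2K - 9 ⇒ K = -3.
General: b(n) = A·(-2)^n - 3.
Apply b(0) = 6: A - 3 = 6 ⇒ A = 9.
So b(n) = 9 \left(-2\right)^{n} - 3.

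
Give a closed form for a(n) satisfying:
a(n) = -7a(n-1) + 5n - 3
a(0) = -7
First-order linear with linear forcing.
Homogeneous solution: a_h(n) = A·(-7)^n.
Try particular a_p(n) = pn + q. Substituting:
  pn + q = -7(p(n-1) + q) + 5n - 3.
Matching the n-coefficient: p = -7p + 5 ⇒ p = \frac{5}{8}.
Matching constants: q = 7p - 7q - 3 ⇒ q = \frac{11}{64}.
General: a(n) = A·(-7)^n + \frac{5 n}{8} + \frac{11}{64}.
Apply a(0) = -7: A + \frac{11}{64} = -7 ⇒ A = - \frac{459}{64}.
So a(n) = - \frac{459 \left(-7\right)^{n}}{64} + \frac{5 n}{8} + \frac{11}{64}.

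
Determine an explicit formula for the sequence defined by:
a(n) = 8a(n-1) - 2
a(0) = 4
First-order linear non-homogeneous.
Homogeneous solution: a_h(n) = A·(8)^n.
Try constant particular solution a_p = K: K = 8K - 2 ⇒ K = \frac{2}{7}.
General: a(n) = A·(8)^n + \frac{2}{7}.
Apply a(0) = 4: A + \frac{2}{7} = 4 ⇒ A = \frac{26}{7}.
So a(n) = \frac{26 \cdot 8^{n}}{7} + \frac{2}{7}.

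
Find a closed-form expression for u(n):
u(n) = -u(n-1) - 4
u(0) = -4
First-order linear non-homogeneous.
Homogeneous solution: u_h(n) = A·(-1)^n.
Try constant particular solution u_p = K: K = -K - 4 ⇒ K = -2.
General: u(n) = A·(-1)^n - 2.
Apply u(0) = -4: A - 2 = -4 ⇒ A = -2.
So u(n) = - 2 \left(-1\right)^{n} - 2.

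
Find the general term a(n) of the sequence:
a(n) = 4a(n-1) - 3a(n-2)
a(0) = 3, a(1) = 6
Characteristic equation: x² - 4x + 3 = 0, which factors as (x - (3))(x - (1)) = 0.
Roots r₁ = 3, r₂ = 1 (distinct).
General solution: a(n) = A·(3)^n + B·(1)^n.
From a(0) = 3: A + B = 3.
From a(1) = 6: 3A + B = 6.
Solving: A = \frac{3}{2}, B = \frac{3}{2}.
So a(n) = \frac{3 \cdot 3^{n}}{2} + \frac{3}{2}.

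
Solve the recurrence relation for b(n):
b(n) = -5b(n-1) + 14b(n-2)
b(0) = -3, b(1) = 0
Characteristic equation: x² + 5x - 14 = 0, which factors as (x - (-7))(x - (2)) = 0.
Roots r₁ = -7, r₂ = 2 (distinct).
General solution: b(n) = A·(-7)^n + B·(2)^n.
From b(0) = -3: A + B = -3.
From b(1) = 0: -7A + 2B = 0.
Solving: A = - \frac{2}{3}, B = - \frac{7}{3}.
So b(n) = - \frac{2 \left(-7\right)^{n}}{3} - \frac{7 \cdot 2^{n}}{3}.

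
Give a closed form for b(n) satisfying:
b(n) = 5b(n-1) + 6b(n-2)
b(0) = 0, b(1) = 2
Characteristic equation: x² - 5x - 6 = 0, which factors as (x - (-1))(x - (6)) = 0.
Roots r₁ = -1, r₂ = 6 (distinct).
General solution: b(n) = A·(-1)^n + B·(6)^n.
From b(0) = 0: A + B = 0.
From b(1) = 2: -A + 6B = 2.
Solving: A = - \frac{2}{7}, B = \frac{2}{7}.
So b(n) = - \frac{2 \left(-1\right)^{n}}{7} + \frac{2 \cdot 6^{n}}{7}.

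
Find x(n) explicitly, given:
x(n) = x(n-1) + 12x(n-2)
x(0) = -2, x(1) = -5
Characteristic equation: x² - x - 12 = 0, which factors as (x - (-3))(x - (4)) = 0.
Roots r₁ = -3, r₂ = 4 (distinct).
General solution: x(n) = A·(-3)^n + B·(4)^n.
From x(0) = -2: A + B = -2.
From x(1) = -5: -3A + 4B = -5.
Solving: A = - \frac{3}{7}, B = - \frac{11}{7}.
So x(n) = - \frac{3 \left(-3\right)^{n}}{7} - \frac{11 \cdot 4^{n}}{7}.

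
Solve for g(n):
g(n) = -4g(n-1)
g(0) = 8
This is a homogeneous first-order recurrence with ratio -4.
By induction g(n) = g(0) · (-4)^n = 8 \left(-4\right)^{n}.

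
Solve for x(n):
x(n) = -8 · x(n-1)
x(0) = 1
Pure geometric recurrence with ratio -8.
By induction x(n) = x(0) · (-8)^n = \left(-8\right)^{n}.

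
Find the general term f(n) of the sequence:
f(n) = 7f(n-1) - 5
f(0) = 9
First-order linear non-homogeneous.
Homogeneous solution: f_h(n) = A·(7)^n.
Try constant particular solution f_p = K: K = 7K - 5 ⇒ K = \frac{5}{6}.
General: f(n) = A·(7)^n + \frac{5}{6}.
Apply f(0) = 9: A + \frac{5}{6} = 9 ⇒ A = \frac{49}{6}.
So f(n) = \frac{49 \cdot 7^{n}}{6} + \frac{5}{6}.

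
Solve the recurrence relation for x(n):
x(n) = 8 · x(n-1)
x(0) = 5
Pure geometric recurrence with ratio 8.
By induction x(n) = x(0) · (8)^n = 5 \cdot 8^{n}.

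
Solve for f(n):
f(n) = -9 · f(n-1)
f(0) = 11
Pure geometric recurrence with ratio -9.
By induction f(n) = f(0) · (-9)^n = 11 \left(-9\right)^{n}.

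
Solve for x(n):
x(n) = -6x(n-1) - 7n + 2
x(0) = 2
First-order linear with linear forcing.
Homogeneous solution: x_h(n) = A·(-6)^n.
Try particular x_p(n) = pn + q. Substituting:
  pn + q = -6(p(n-1) + q) - 7n + 2.
Matching the n-coefficient: p = -6p - 7 ⇒ p = -1.
Matching constants: q = 6p - 6q + 2 ⇒ q = - \frac{4}{7}.
General: x(n) = A·(-6)^n - n - \frac{4}{7}.
Apply x(0) = 2: A - \frac{4}{7} = 2 ⇒ A = \frac{18}{7}.
So x(n) = \frac{18 \left(-6\right)^{n}}{7} - n - \frac{4}{7}.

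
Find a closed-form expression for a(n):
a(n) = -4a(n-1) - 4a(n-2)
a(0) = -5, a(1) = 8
Characteristic equation: x² + 4x + 4 = 0, which is (x - (-2))².
Repeated root r = -2.
General solution: a(n) = (A + Bn)·(-2)^n.
From a(0) = -5: A = -5.
From a(1) = 8: (A + B)·(-2) = 8 ⇒ B = 1.
So a(n) = \left(n - 5\right) \cdot (-2)^n.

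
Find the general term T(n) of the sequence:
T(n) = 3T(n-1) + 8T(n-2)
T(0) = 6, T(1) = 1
Characteristic equation: x² - 3x - 8 = 0.
Discriminant Δ = (3)² + 4·(8) = 41.
Roots r₁,₂ = (3 ± √41)/2, so r₁ = \frac{3}{2} + \frac{\sqrt{41}}{2}, r₂ = \frac{3}{2} - \frac{\sqrt{41}}{2}.
General solution: T(n) = A·r₁^n + B·r₂^n.
From the initial conditions, A + B = 6 and r₁A + r₂B = 1.
Since r₁ - r₂ = √41: A = (1 - (6)r₂)/√41 = 3 - \frac{8 \sqrt{41}}{41}, and B = 6 - A = \frac{8 \sqrt{41}}{41} + 3.
So T(n) = \left(3 - \frac{8 \sqrt{41}}{41}\right)\left(\frac{3}{2} + \frac{\sqrt{41}}{2}\right)^n + \left(\frac{8 \sqrt{41}}{41} + 3\right)\left(\frac{3}{2} - \frac{\sqrt{41}}{2}\right)^n.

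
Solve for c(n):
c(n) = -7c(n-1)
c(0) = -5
This is a homogeneous first-order recurrence with ratio -7.
By induction c(n) = c(0) · (-7)^n = - 5 \left(-7\right)^{n}.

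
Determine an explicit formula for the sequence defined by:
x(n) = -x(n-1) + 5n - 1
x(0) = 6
First-order linear with linear forcing.
Homogeneous solution: x_h(n) = A·(-1)^n.
Try particular x_p(n) = pn + q. Substituting:
  pn + q = -(p(n-1) + q) + 5n - 1.
Matching the n-coefficient: p = -p + 5 ⇒ p = \frac{5}{2}.
Matching constants: q = p - q - 1 ⇒ q = \frac{3}{4}.
General: x(n) = A·(-1)^n + \frac{5 n}{2} + \frac{3}{4}.
Apply x(0) = 6: A + \frac{3}{4} = 6 ⇒ A = \frac{21}{4}.
So x(n) = \frac{21 \left(-1\right)^{n}}{4} + \frac{5 n}{2} + \frac{3}{4}.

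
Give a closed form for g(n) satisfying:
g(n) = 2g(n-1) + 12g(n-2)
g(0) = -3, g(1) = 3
Characteristic equation: x² - 2x - 12 = 0.
Discriminant Δ = (2)² + 4·(12) = 52.
Roots r₁,₂ = (2 ± √52)/2, so r₁ = 1 + \sqrt{13}, r₂ = 1 - \sqrt{13}.
General solution: g(n) = A·r₁^n + B·r₂^n.
From the initial conditions, A + B = -3 and r₁A + r₂B = 3.
Since r₁ - r₂ = √52: A = (3 - (-3)r₂)/√52 = - \frac{3}{2} + \frac{3 \sqrt{13}}{13}, and B = -3 - A = - \frac{3}{2} - \frac{3 \sqrt{13}}{13}.
So g(n) = \left(- \frac{3}{2} + \frac{3 \sqrt{13}}{13}\right)\left(1 + \sqrt{13}\right)^n + \left(- \frac{3}{2} - \frac{3 \sqrt{13}}{13}\right)\left(1 - \sqrt{13}\right)^n.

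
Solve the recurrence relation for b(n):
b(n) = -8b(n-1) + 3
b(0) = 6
First-order linear non-homogeneous.
Homogeneous solution: b_h(n) = A·(-8)^n.
Try constant particular solution b_p = K: K = -8K + 3 ⇒ K = \frac{1}{3}.
General: b(n) = A·(-8)^n + \frac{1}{3}.
Apply b(0) = 6: A + \frac{1}{3} = 6 ⇒ A = \frac{17}{3}.
So b(n) = \frac{17 \left(-8\right)^{n}}{3} + \frac{1}{3}.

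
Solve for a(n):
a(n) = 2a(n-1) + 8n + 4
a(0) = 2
First-order linear with linear forcing.
Homogeneous solution: a_h(n) = A·(2)^n.
Try particular a_p(n) = pn + q. Substituting:
  pn + q = 2(p(n-1) + q) + 8n + 4.
Matching the n-coefficient: p = 2p + 8 ⇒ p = -8.
Matching constants: q = -2p + 2q + 4 ⇒ q = -20.
General: a(n) = A·(2)^n - 8 n - 20.
Apply a(0) = 2: A - 20 = 2 ⇒ A = 22.
So a(n) = 22 \cdot 2^{n} - 8 n - 20.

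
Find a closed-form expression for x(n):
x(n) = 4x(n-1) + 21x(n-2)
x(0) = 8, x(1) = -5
Characteristic equation: x² - 4x - 21 = 0, which factors as (x - (7))(x - (-3)) = 0.
Roots r₁ = 7, r₂ = -3 (distinct).
General solution: x(n) = A·(7)^n + B·(-3)^n.
From x(0) = 8: A + B = 8.
From x(1) = -5: 7A - 3B = -5.
Solving: A = \frac{19}{10}, B = \frac{61}{10}.
So x(n) = \frac{61 \left(-3\right)^{n}}{10} + \frac{19 \cdot 7^{n}}{10}.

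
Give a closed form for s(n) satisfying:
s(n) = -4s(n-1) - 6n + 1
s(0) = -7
First-order linear with linear forcing.
Homogeneous solution: s_h(n) = A·(-4)^n.
Try particular s_p(n) = pn + q. Substituting:
  pn + q = -4(p(n-1) + q) - 6n + 1.
Matching the n-coefficient: p = -4p - 6 ⇒ p = - \frac{6}{5}.
Matching constants: q = 4p - 4q + 1 ⇒ q = - \frac{19}{25}.
General: s(n) = A·(-4)^n - \frac{6 n}{5} - \frac{19}{25}.
Apply s(0) = -7: A - \frac{19}{25} = -7 ⇒ A = - \frac{156}{25}.
So s(n) = - \frac{156 \left(-4\right)^{n}}{25} - \frac{6 n}{5} - \frac{19}{25}.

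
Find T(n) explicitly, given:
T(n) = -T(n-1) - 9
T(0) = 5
First-order linear non-homogeneous.
Homogeneous solution: T_h(n) = A·(-1)^n.
Try constant particular solution T_p = K: K = -K - 9 ⇒ K = - \frac{9}{2}.
General: T(n) = A·(-1)^n - \frac{9}{2}.
Apply T(0) = 5: A - \frac{9}{2} = 5 ⇒ A = \frac{19}{2}.
So T(n) = \frac{19 \left(-1\right)^{n}}{2} - \frac{9}{2}.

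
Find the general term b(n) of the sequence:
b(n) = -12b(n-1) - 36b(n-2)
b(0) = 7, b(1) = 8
Characteristic equation: x² + 12x + 36 = 0, which is (x - (-6))².
Repeated root r = -6.
General solution: b(n) = (A + Bn)·(-6)^n.
From b(0) = 7: A = 7.
From b(1) = 8: (A + B)·(-6) = 8 ⇒ B = - \frac{25}{3}.
So b(n) = \left(7 - \frac{25 n}{3}\right) \cdot (-6)^n.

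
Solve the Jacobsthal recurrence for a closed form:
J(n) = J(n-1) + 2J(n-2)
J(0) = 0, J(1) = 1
This is the Jacobsthal sequence.
Characteristic equation: x² - x - 2 = 0; roots r₁ = 2, r₂ = -1.
General: J(n) = A·r₁^n + B·r₂^n. Solving with J(0)=0, J(1)=1 gives A = \frac{1}{3}, B = - \frac{1}{3}.
So J(n) = - \frac{\left(-1\right)^{n}}{3} + \frac{2^{n}}{3}.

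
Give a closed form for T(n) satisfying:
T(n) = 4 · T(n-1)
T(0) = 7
Pure geometric recurrence with ratio 4.
By induction T(n) = T(0) · (4)^n = 7 \cdot 4^{n}.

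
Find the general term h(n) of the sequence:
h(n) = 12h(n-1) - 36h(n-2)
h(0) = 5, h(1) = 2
Characteristic equation: x² - 12x + 36 = 0, which is (x - (6))².
Repeated root r = 6.
General solution: h(n) = (A + Bn)·(6)^n.
From h(0) = 5: A = 5.
From h(1) = 2: (A + B)·(6) = 2 ⇒ B = - \frac{14}{3}.
So h(n) = \left(5 - \frac{14 n}{3}\right) \cdot (6)^n.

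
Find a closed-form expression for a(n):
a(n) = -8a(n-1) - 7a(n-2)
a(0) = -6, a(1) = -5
Characteristic equation: x² + 8x + 7 = 0, which factors as (x - (-7))(x - (-1)) = 0.
Roots r₁ = -7, r₂ = -1 (distinct).
General solution: a(n) = A·(-7)^n + B·(-1)^n.
From a(0) = -6: A + B = -6.
From a(1) = -5: -7A - B = -5.
Solving: A = \frac{11}{6}, B = - \frac{47}{6}.
So a(n) = - \frac{47 \left(-1\right)^{n}}{6} + \frac{11 \left(-7\right)^{n}}{6}.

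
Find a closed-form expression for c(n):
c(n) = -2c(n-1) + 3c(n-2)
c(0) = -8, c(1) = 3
Characteristic equation: x² + 2x - 3 = 0, which factors as (x - (-3))(x - (1)) = 0.
Roots r₁ = -3, r₂ = 1 (distinct).
General solution: c(n) = A·(-3)^n + B·(1)^n.
From c(0) = -8: A + B = -8.
From c(1) = 3: -3A + B = 3.
Solving: A = - \frac{11}{4}, B = - \frac{21}{4}.
So c(n) = - \frac{11 \left(-3\right)^{n}}{4} - \frac{21}{4}.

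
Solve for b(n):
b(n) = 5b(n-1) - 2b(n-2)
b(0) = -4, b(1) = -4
Characteristic equation: x² - 5x + 2 = 0.
Discriminant Δ = (5)² + 4·(-2) = 17.
Roots r₁,₂ = (5 ± √17)/2, so r₁ = \frac{\sqrt{17}}{2} + \frac{5}{2}, r₂ = \frac{5}{2} - \frac{\sqrt{17}}{2}.
General solution: b(n) = A·r₁^n + B·r₂^n.
From the initial conditions, A + B = -4 and r₁A + r₂B = -4.
Since r₁ - r₂ = √17: A = (-4 - (-4)r₂)/√17 = -2 + \frac{6 \sqrt{17}}{17}, and B = -4 - A = -2 - \frac{6 \sqrt{17}}{17}.
So b(n) = \left(-2 + \frac{6 \sqrt{17}}{17}\right)\left(\frac{\sqrt{17}}{2} + \frac{5}{2}\right)^n + \left(-2 - \frac{6 \sqrt{17}}{17}\right)\left(\frac{5}{2} - \frac{\sqrt{17}}{2}\right)^n.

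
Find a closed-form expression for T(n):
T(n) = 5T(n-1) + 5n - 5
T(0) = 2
First-order linear with linear forcing.
Homogeneous solution: T_h(n) = A·(5)^n.
Try particular T_p(n) = pn + q. Substituting:
  pn + q = 5(p(n-1) + q) + 5n - 5.
Matching the n-coefficient: p = 5p + 5 ⇒ p = - \frac{5}{4}.
Matching constants: q = -5p + 5q - 5 ⇒ q = - \frac{5}{16}.
General: T(n) = A·(5)^n - \frac{5 n}{4} - \frac{5}{16}.
Apply T(0) = 2: A - \frac{5}{16} = 2 ⇒ A = \frac{37}{16}.
So T(n) = \frac{37 \cdot 5^{n}}{16} - \frac{5 n}{4} - \frac{5}{16}.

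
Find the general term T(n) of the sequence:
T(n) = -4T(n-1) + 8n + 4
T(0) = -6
First-order linear with linear forcing.
Homogeneous solution: T_h(n) = A·(-4)^n.
Try particular T_p(n) = pn + q. Substituting:
  pn + q = -4(p(n-1) + q) + 8n + 4.
Matching the n-coefficient: p = -4p + 8 ⇒ p = \frac{8}{5}.
Matching constants: q = 4p - 4q + 4 ⇒ q = \frac{52}{25}.
General: T(n) = A·(-4)^n + \frac{8 n}{5} + \frac{52}{25}.
Apply T(0) = -6: A + \frac{52}{25} = -6 ⇒ A = - \frac{202}{25}.
So T(n) = - \frac{202 \left(-4\right)^{n}}{25} + \frac{8 n}{5} + \frac{52}{25}.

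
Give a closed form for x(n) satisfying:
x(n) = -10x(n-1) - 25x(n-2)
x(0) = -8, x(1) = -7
Characteristic equation: x² + 10x + 25 = 0, which is (x - (-5))².
Repeated root r = -5.
General solution: x(n) = (A + Bn)·(-5)^n.
From x(0) = -8: A = -8.
From x(1) = -7: (A + B)·(-5) = -7 ⇒ B = \frac{47}{5}.
So x(n) = \left(\frac{47 n}{5} - 8\right) \cdot (-5)^n.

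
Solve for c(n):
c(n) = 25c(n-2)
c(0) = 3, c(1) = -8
Characteristic equation: x² - 25 = 0, which factors as (x - (5))(x - (-5)) = 0.
Roots r₁ = 5, r₂ = -5 (distinct).
General solution: c(n) = A·(5)^n + B·(-5)^n.
From c(0) = 3: A + B = 3.
From c(1) = -8: 5A - 5B = -8.
Solving: A = \frac{7}{10}, B = \frac{23}{10}.
So c(n) = \frac{23 \left(-5\right)^{n}}{10} + \frac{7 \cdot 5^{n}}{10}.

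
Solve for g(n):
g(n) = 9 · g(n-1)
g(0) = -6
Pure geometric recurrence with ratio 9.
By induction g(n) = g(0) · (9)^n = - 6 \cdot 9^{n}.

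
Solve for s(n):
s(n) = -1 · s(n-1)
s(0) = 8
Pure geometric recurrence with ratio -1.
By induction s(n) = s(0) · (-1)^n = 8 \left(-1\right)^{n}.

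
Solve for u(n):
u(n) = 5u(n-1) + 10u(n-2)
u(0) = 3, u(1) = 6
Characteristic equation: x² - 5x - 10 = 0.
Discriminant Δ = (5)² + 4·(10) = 65.
Roots r₁,₂ = (5 ± √65)/2, so r₁ = \frac{5}{2} + \frac{\sqrt{65}}{2}, r₂ = \frac{5}{2} - \frac{\sqrt{65}}{2}.
General solution: u(n) = A·r₁^n + B·r₂^n.
From the initial conditions, A + B = 3 and r₁A + r₂B = 6.
Since r₁ - r₂ = √65: A = (6 - (3)r₂)/√65 = \frac{3}{2} - \frac{3 \sqrt{65}}{130}, and B = 3 - A = \frac{3 \sqrt{65}}{130} + \frac{3}{2}.
So u(n) = \left(\frac{3}{2} - \frac{3 \sqrt{65}}{130}\right)\left(\frac{5}{2} + \frac{\sqrt{65}}{2}\right)^n + \left(\frac{3 \sqrt{65}}{130} + \frac{3}{2}\right)\left(\frac{5}{2} - \frac{\sqrt{65}}{2}\right)^n.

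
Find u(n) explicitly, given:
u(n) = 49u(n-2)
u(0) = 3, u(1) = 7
Characteristic equation: x² - 49 = 0, which factors as (x - (7))(x - (-7)) = 0.
Roots r₁ = 7, r₂ = -7 (distinct).
General solution: u(n) = A·(7)^n + B·(-7)^n.
From u(0) = 3: A + B = 3.
From u(1) = 7: 7A - 7B = 7.
Solving: A = 2, B = 1.
So u(n) = \left(-7\right)^{n} + 2 \cdot 7^{n}.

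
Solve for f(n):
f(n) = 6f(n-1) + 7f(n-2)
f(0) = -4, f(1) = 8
Characteristic equation: x² - 6x - 7 = 0, which factors as (x - (7))(x - (-1)) = 0.
Roots r₁ = 7, r₂ = -1 (distinct).
General solution: f(n) = A·(7)^n + B·(-1)^n.
From f(0) = -4: A + B = -4.
From f(1) = 8: 7A - B = 8.
Solving: A = \frac{1}{2}, B = - \frac{9}{2}.
So f(n) = - \frac{9 \left(-1\right)^{n}}{2} + \frac{7^{n}}{2}.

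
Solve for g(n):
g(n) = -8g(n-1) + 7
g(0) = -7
First-order linear non-homogeneous.
Homogeneous solution: g_h(n) = A·(-8)^n.
Try constant particular solution g_p = K: K = -8K + 7 ⇒ K = \frac{7}{9}.
General: g(n) = A·(-8)^n + \frac{7}{9}.
Apply g(0) = -7: A + \frac{7}{9} = -7 ⇒ A = - \frac{70}{9}.
So g(n) = \frac{7}{9} - \frac{70 \left(-8\right)^{n}}{9}.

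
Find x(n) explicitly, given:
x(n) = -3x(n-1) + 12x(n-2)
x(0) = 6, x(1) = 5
Characteristic equation: x² + 3x - 12 = 0.
Discriminant Δ = (-3)² + 4·(12) = 57.
Roots r₁,₂ = (-3 ± √57)/2, so r₁ = - \frac{3}{2} + \frac{\sqrt{57}}{2}, r₂ = - \frac{\sqrt{57}}{2} - \frac{3}{2}.
General solution: x(n) = A·r₁^n + B·r₂^n.
From the initial conditions, A + B = 6 and r₁A + r₂B = 5.
Since r₁ - r₂ = √57: A = (5 - (6)r₂)/√57 = \frac{14 \sqrt{57}}{57} + 3, and B = 6 - A = 3 - \frac{14 \sqrt{57}}{57}.
So x(n) = \left(\frac{14 \sqrt{57}}{57} + 3\right)\left(- \frac{3}{2} + \frac{\sqrt{57}}{2}\right)^n + \left(3 - \frac{14 \sqrt{57}}{57}\right)\left(- \frac{\sqrt{57}}{2} - \frac{3}{2}\right)^n.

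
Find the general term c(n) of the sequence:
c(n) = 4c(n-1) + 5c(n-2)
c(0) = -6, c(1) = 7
Characteristic equation: x² - 4x - 5 = 0, which factors as (x - (5))(x - (-1)) = 0.
Roots r₁ = 5, r₂ = -1 (distinct).
General solution: c(n) = A·(5)^n + B·(-1)^n.
From c(0) = -6: A + B = -6.
From c(1) = 7: 5A - B = 7.
Solving: A = \frac{1}{6}, B = - \frac{37}{6}.
So c(n) = - \frac{37 \left(-1\right)^{n}}{6} + \frac{5^{n}}{6}.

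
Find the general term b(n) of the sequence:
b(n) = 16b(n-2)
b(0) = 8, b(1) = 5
Characteristic equation: x² - 16 = 0, which factors as (x - (4))(x - (-4)) = 0.
Roots r₁ = 4, r₂ = -4 (distinct).
General solution: b(n) = A·(4)^n + B·(-4)^n.
From b(0) = 8: A + B = 8.
From b(1) = 5: 4A - 4B = 5.
Solving: A = \frac{37}{8}, B = \frac{27}{8}.
So b(n) = \frac{27 \left(-4\right)^{n}}{8} + \frac{37 \cdot 4^{n}}{8}.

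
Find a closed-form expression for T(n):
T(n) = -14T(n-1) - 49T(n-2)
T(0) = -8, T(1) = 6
Characteristic equation: x² + 14x + 49 = 0, which is (x - (-7))².
Repeated root r = -7.
General solution: T(n) = (A + Bn)·(-7)^n.
From T(0) = -8: A = -8.
From T(1) = 6: (A + B)·(-7) = 6 ⇒ B = \frac{50}{7}.
So T(n) = \left(\frac{50 n}{7} - 8\right) \cdot (-7)^n.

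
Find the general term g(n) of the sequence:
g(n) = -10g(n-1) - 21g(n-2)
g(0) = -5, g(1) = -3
Characteristic equation: x² + 10x + 21 = 0, which factors as (x - (-7))(x - (-3)) = 0.
Roots r₁ = -7, r₂ = -3 (distinct).
General solution: g(n) = A·(-7)^n + B·(-3)^n.
From g(0) = -5: A + B = -5.
From g(1) = -3: -7A - 3B = -3.
Solving: A = \frac{9}{2}, B = - \frac{19}{2}.
So g(n) = - \frac{19 \left(-3\right)^{n}}{2} + \frac{9 \left(-7\right)^{n}}{2}.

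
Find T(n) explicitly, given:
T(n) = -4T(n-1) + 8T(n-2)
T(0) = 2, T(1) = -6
Characteristic equation: x² + 4x - 8 = 0.
Discriminant Δ = (-4)² + 4·(8) = 48.
Roots r₁,₂ = (-4 ± √48)/2, so r₁ = -2 + 2 \sqrt{3}, r₂ = - 2 \sqrt{3} - 2.
General solution: T(n) = A·r₁^n + B·r₂^n.
From the initial conditions, A + B = 2 and r₁A + r₂B = -6.
Since r₁ - r₂ = √48: A = (-6 - (2)r₂)/√48 = 1 - \frac{\sqrt{3}}{6}, and B = 2 - A = \frac{\sqrt{3}}{6} + 1.
So T(n) = \left(1 - \frac{\sqrt{3}}{6}\right)\left(-2 + 2 \sqrt{3}\right)^n + \left(\frac{\sqrt{3}}{6} + 1\right)\left(- 2 \sqrt{3} - 2\right)^n.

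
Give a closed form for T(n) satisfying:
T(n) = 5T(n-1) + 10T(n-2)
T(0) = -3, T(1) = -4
Characteristic equation: x² - 5x - 10 = 0.
Discriminant Δ = (5)² + 4·(10) = 65.
Roots r₁,₂ = (5 ± √65)/2, so r₁ = \frac{5}{2} + \frac{\sqrt{65}}{2}, r₂ = \frac{5}{2} - \frac{\sqrt{65}}{2}.
General solution: T(n) = A·r₁^n + B·r₂^n.
From the initial conditions, A + B = -3 and r₁A + r₂B = -4.
Since r₁ - r₂ = √65: A = (-4 - (-3)r₂)/√65 = - \frac{3}{2} + \frac{7 \sqrt{65}}{130}, and B = -3 - A = - \frac{3}{2} - \frac{7 \sqrt{65}}{130}.
So T(n) = \left(- \frac{3}{2} + \frac{7 \sqrt{65}}{130}\right)\left(\frac{5}{2} + \frac{\sqrt{65}}{2}\right)^n + \left(- \frac{3}{2} - \frac{7 \sqrt{65}}{130}\right)\left(\frac{5}{2} - \frac{\sqrt{65}}{2}\right)^n.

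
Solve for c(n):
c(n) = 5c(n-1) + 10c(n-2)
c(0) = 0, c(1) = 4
Characteristic equation: x² - 5x - 10 = 0.
Discriminant Δ = (5)² + 4·(10) = 65.
Roots r₁,₂ = (5 ± √65)/2, so r₁ = \frac{5}{2} + \frac{\sqrt{65}}{2}, r₂ = \frac{5}{2} - \frac{\sqrt{65}}{2}.
General solution: c(n) = A·r₁^n + B·r₂^n.
From the initial conditions, A + B = 0 and r₁A + r₂B = 4.
Since r₁ - r₂ = √65: A = (4 - (0)r₂)/√65 = \frac{4 \sqrt{65}}{65}, and B = 0 - A = - \frac{4 \sqrt{65}}{65}.
So c(n) = \left(\frac{4 \sqrt{65}}{65}\right)\left(\frac{5}{2} + \frac{\sqrt{65}}{2}\right)^n + \left(- \frac{4 \sqrt{65}}{65}\right)\left(\frac{5}{2} - \frac{\sqrt{65}}{2}\right)^n.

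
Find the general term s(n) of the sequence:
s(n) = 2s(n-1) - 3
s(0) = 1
First-order linear non-homogeneous.
Homogeneous solution: s_h(n) = A·(2)^n.
Try constant particular solution s_p = K: K = 2K - 3 ⇒ K = 3.
General: s(n) = A·(2)^n + 3.
Apply s(0) = 1: A + 3 = 1 ⇒ A = -2.
So s(n) = 3 - 2 \cdot 2^{n}.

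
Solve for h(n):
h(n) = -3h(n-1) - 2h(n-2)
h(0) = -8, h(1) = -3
Characteristic equation: x² + 3x + 2 = 0, which factors as (x - (-2))(x - (-1)) = 0.
Roots r₁ = -2, r₂ = -1 (distinct).
General solution: h(n) = A·(-2)^n + B·(-1)^n.
From h(0) = -8: A + B = -8.
From h(1) = -3: -2A - B = -3.
Solving: A = 11, B = -19.
So h(n) = - 19 \left(-1\right)^{n} + 11 \left(-2\right)^{n}.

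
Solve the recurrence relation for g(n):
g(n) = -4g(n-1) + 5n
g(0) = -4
First-order linear with linear forcing.
Homogeneous solution: g_h(n) = A·(-4)^n.
Try particular g_p(n) = pn + q. Substituting:
  pn + q = -4(p(n-1) + q) + 5n.
Matching the n-coefficient: p = -4p + 5 ⇒ p = 1.
Matching constants: q = 4p - 4q ⇒ q = \frac{4}{5}.
General: g(n) = A·(-4)^n + n + \frac{4}{5}.
Apply g(0) = -4: A + \frac{4}{5} = -4 ⇒ A = - \frac{24}{5}.
So g(n) = - \frac{24 \left(-4\right)^{n}}{5} + n + \frac{4}{5}.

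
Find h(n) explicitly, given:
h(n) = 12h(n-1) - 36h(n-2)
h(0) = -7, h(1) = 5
Characteristic equation: x² - 12x + 36 = 0, which is (x - (6))².
Repeated root r = 6.
General solution: h(n) = (A + Bn)·(6)^n.
From h(0) = -7: A = -7.
From h(1) = 5: (A + B)·(6) = 5 ⇒ B = \frac{47}{6}.
So h(n) = \left(\frac{47 n}{6} - 7\right) \cdot (6)^n.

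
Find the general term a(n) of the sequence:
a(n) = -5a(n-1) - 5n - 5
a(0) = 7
First-order linear with linear forcing.
Homogeneous solution: a_h(n) = A·(-5)^n.
Try particular a_p(n) = pn + q. Substituting:
  pn + q = -5(p(n-1) + q) - 5n - 5.
Matching the n-coefficient: p = -5p - 5 ⇒ p = - \frac{5}{6}.
Matching constants: q = 5p - 5q - 5 ⇒ q = - \frac{55}{36}.
General: a(n) = A·(-5)^n - \frac{5 n}{6} - \frac{55}{36}.
Apply a(0) = 7: A - \frac{55}{36} = 7 ⇒ A = \frac{307}{36}.
So a(n) = \frac{307 \left(-5\right)^{n}}{36} - \frac{5 n}{6} - \frac{55}{36}.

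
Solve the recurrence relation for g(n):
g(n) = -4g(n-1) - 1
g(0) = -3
First-order linear non-homogeneous.
Homogeneous solution: g_h(n) = A·(-4)^n.
Try constant particular solution g_p = K: K = -4K - 1 ⇒ K = - \frac{1}{5}.
General: g(n) = A·(-4)^n - \frac{1}{5}.
Apply g(0) = -3: A - \frac{1}{5} = -3 ⇒ A = - \frac{14}{5}.
So g(n) = - \frac{14 \left(-4\right)^{n}}{5} - \frac{1}{5}.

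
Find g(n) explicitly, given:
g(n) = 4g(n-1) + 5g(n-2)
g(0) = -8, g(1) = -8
Characteristic equation: x² - 4x - 5 = 0, which factors as (x - (5))(x - (-1)) = 0.
Roots r₁ = 5, r₂ = -1 (distinct).
General solution: g(n) = A·(5)^n + B·(-1)^n.
From g(0) = -8: A + B = -8.
From g(1) = -8: 5A - B = -8.
Solving: A = - \frac{8}{3}, B = - \frac{16}{3}.
So g(n) = - \frac{16 \left(-1\right)^{n}}{3} - \frac{8 \cdot 5^{n}}{3}.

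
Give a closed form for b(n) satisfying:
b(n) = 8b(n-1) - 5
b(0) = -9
First-order linear non-homogeneous.
Homogeneous solution: b_h(n) = A·(8)^n.
Try constant particular solution b_p = K: K = 8K - 5 ⇒ K = \frac{5}{7}.
General: b(n) = A·(8)^n + \frac{5}{7}.
Apply b(0) = -9: A + \frac{5}{7} = -9 ⇒ A = - \frac{68}{7}.
So b(n) = \frac{5}{7} - \frac{68 \cdot 8^{n}}{7}.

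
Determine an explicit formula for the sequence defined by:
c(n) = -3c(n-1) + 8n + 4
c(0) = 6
First-order linear with linear forcing.
Homogeneous solution: c_h(n) = A·(-3)^n.
Try particular c_p(n) = pn + q. Substituting:
  pn + q = -3(p(n-1) + q) + 8n + 4.
Matching the n-coefficient: p = -3p + 8 ⇒ p = 2.
Matching constants: q = 3p - 3q + 4 ⇒ q = \frac{5}{2}.
General: c(n) = A·(-3)^n + 2 n + \frac{5}{2}.
Apply c(0) = 6: A + \frac{5}{2} = 6 ⇒ A = \frac{7}{2}.
So c(n) = \frac{7 \left(-3\right)^{n}}{2} + 2 n + \frac{5}{2}.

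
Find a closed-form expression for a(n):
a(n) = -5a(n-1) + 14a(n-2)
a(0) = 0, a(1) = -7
Characteristic equation: x² + 5x - 14 = 0, which factors as (x - (2))(x - (-7)) = 0.
Roots r₁ = 2, r₂ = -7 (distinct).
General solution: a(n) = A·(2)^n + B·(-7)^n.
From a(0) = 0: A + B = 0.
From a(1) = -7: 2A - 7B = -7.
Solving: A = - \frac{7}{9}, B = \frac{7}{9}.
So a(n) = \frac{7 \left(-7\right)^{n}}{9} - \frac{7 \cdot 2^{n}}{9}.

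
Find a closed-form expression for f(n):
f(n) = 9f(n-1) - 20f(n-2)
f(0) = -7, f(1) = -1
Characteristic equation: x² - 9x + 20 = 0, which factors as (x - (4))(x - (5)) = 0.
Roots r₁ = 4, r₂ = 5 (distinct).
General solution: f(n) = A·(4)^n + B·(5)^n.
From f(0) = -7: A + B = -7.
From f(1) = -1: 4A + 5B = -1.
Solving: A = -34, B = 27.
So f(n) = - 34 \cdot 4^{n} + 27 \cdot 5^{n}.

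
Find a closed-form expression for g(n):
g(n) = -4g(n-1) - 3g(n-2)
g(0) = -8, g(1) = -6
Characteristic equation: x² + 4x + 3 = 0, which factors as (x - (-3))(x - (-1)) = 0.
Roots r₁ = -3, r₂ = -1 (distinct).
General solution: g(n) = A·(-3)^n + B·(-1)^n.
From g(0) = -8: A + B = -8.
From g(1) = -6: -3A - B = -6.
Solving: A = 7, B = -15.
So g(n) = - 15 \left(-1\right)^{n} + 7 \left(-3\right)^{n}.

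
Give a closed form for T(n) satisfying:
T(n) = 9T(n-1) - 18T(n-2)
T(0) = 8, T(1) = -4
Characteristic equation: x² - 9x + 18 = 0, which factors as (x - (3))(x - (6)) = 0.
Roots r₁ = 3, r₂ = 6 (distinct).
General solution: T(n) = A·(3)^n + B·(6)^n.
From T(0) = 8: A + B = 8.
From T(1) = -4: 3A + 6B = -4.
Solving: A = \frac{52}{3}, B = - \frac{28}{3}.
So T(n) = \frac{52 \cdot 3^{n}}{3} - \frac{28 \cdot 6^{n}}{3}.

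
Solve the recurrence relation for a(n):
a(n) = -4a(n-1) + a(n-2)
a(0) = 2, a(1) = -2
Characteristic equation: x² + 4x - 1 = 0.
Discriminant Δ = (-4)² + 4·(1) = 20.
Roots r₁,₂ = (-4 ± √20)/2, so r₁ = -2 + \sqrt{5}, r₂ = - \sqrt{5} - 2.
General solution: a(n) = A·r₁^n + B·r₂^n.
From the initial conditions, A + B = 2 and r₁A + r₂B = -2.
Since r₁ - r₂ = √20: A = (-2 - (2)r₂)/√20 = \frac{\sqrt{5}}{5} + 1, and B = 2 - A = 1 - \frac{\sqrt{5}}{5}.
So a(n) = \left(\frac{\sqrt{5}}{5} + 1\right)\left(-2 + \sqrt{5}\right)^n + \left(1 - \frac{\sqrt{5}}{5}\right)\left(- \sqrt{5} - 2\right)^n.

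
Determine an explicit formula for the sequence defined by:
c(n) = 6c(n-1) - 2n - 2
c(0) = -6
First-order linear with linear forcing.
Homogeneous solution: c_h(n) = A·(6)^n.
Try particular c_p(n) = pn + q. Substituting:
  pn + q = 6(p(n-1) + q) - 2n - 2.
Matching the n-coefficient: p = 6p - 2 ⇒ p = \frac{2}{5}.
Matching constants: q = -6p + 6q - 2 ⇒ q = \frac{22}{25}.
General: c(n) = A·(6)^n + \frac{2 n}{5} + \frac{22}{25}.
Apply c(0) = -6: A + \frac{22}{25} = -6 ⇒ A = - \frac{172}{25}.
So c(n) = - \frac{172 \cdot 6^{n}}{25} + \frac{2 n}{5} + \frac{22}{25}.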